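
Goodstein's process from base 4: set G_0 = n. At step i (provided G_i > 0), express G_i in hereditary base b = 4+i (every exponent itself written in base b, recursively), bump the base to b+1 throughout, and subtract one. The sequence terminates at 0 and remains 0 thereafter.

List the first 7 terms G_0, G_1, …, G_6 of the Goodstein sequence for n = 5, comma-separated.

G_0=5  [base 4] 4 + 1  →[4↦5]→  5 + 1 = 6  −1 ⇒ G_1=5
G_1=5  [base 5] 5  →[5↦6]→  6 = 6  −1 ⇒ G_2=5
G_2=5  [base 6] 5  →[6↦7]→  5 = 5  −1 ⇒ G_3=4
G_3=4  [base 7] 4  →[7↦8]→  4 = 4  −1 ⇒ G_4=3
G_4=3  [base 8] 3  →[8↦9]→  3 = 3  −1 ⇒ G_5=2
G_5=2  [base 9] 2  →[9↦10]→  2 = 2  −1 ⇒ G_6=1

5, 5, 5, 4, 3, 2, 1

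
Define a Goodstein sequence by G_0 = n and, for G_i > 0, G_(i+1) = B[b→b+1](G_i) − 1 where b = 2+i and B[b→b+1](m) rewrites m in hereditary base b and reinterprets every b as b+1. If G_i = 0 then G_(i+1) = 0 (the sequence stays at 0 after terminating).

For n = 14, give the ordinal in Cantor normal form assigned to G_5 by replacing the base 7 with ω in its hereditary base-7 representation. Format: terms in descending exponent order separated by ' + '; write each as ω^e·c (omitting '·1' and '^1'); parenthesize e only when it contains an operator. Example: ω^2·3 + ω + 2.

base 2: 14 = 2^(2 + 1) + 2^2 + 2; at 3: 3^(3 + 1) + 3^3 + 3 = 111; next = 110
base 3: 110 = 3^(3 + 1) + 3^3 + 2; at 4: 4^(4 + 1) + 4^4 + 2 = 1282; next = 1281
base 4: 1281 = 4^(4 + 1) + 4^4 + 1; at 5: 5^(5 + 1) + 5^5 + 1 = 18751; next = 18750
base 5: 18750 = 5^(5 + 1) + 5^5; at 6: 6^(6 + 1) + 6^6 = 326592; next = 326591
base 6: 326591 = 6^(6 + 1) + 5·6^5 + 5·6^4 + 5·6^3 + 5·6^2 + 5·6 + 5; at 7: 7^(7 + 1) + 5·7^5 + 5·7^4 + 5·7^3 + 5·7^2 + 5·7 + 5 = 5862841; next = 5862840

ω^(ω + 1) + ω^5·5 + ω^4·5 + ω^3·5 + ω^2·5 + ω·5 + 4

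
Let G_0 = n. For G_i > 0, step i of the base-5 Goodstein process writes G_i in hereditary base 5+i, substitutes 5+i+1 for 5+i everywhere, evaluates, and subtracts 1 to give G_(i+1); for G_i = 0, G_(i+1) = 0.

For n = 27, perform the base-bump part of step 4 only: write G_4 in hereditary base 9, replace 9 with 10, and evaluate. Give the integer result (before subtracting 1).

76

(0) 27|_5 = 5^2 + 2 ↦ 6^2 + 2|_6 = 38 ⇒ 37
(1) 37|_6 = 6^2 + 1 ↦ 7^2 + 1|_7 = 50 ⇒ 49
(2) 49|_7 = 7^2 ↦ 8^2|_8 = 64 ⇒ 63
(3) 63|_8 = 7·8 + 7 ↦ 7·9 + 7|_9 = 70 ⇒ 69
(4) 69|_9 = 7·9 + 6 ↦ 7·10 + 6|_10 = 76 ⇒ 75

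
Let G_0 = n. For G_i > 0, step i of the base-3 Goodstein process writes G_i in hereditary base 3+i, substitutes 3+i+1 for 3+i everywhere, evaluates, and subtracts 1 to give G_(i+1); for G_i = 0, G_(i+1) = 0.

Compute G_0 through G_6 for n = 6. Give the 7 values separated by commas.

6, 7, 7, 7, 7, 7, 6

G_0=6  [base 3] 2·3  →[3↦4]→  2·4 = 8  −1 ⇒ G_1=7
G_1=7  [base 4] 4 + 3  →[4↦5]→  5 + 3 = 8  −1 ⇒ G_2=7
G_2=7  [base 5] 5 + 2  →[5↦6]→  6 + 2 = 8  −1 ⇒ G_3=7
G_3=7  [base 6] 6 + 1  →[6↦7]→  7 + 1 = 8  −1 ⇒ G_4=7
G_4=7  [base 7] 7  →[7↦8]→  8 = 8  −1 ⇒ G_5=7
G_5=7  [base 8] 7  →[8↦9]→  7 = 7  −1 ⇒ G_6=6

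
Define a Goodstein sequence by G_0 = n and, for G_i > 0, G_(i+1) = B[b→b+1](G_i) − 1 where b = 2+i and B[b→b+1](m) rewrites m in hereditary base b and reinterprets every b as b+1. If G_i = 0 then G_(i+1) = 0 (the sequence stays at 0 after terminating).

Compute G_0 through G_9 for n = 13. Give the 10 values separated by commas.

step 0: 13 = 2^(2 + 1) + 2^2 + 1; sub 3 for 2: 3^(3 + 1) + 3^3 + 1; = 109; G_1 = 109−1 = 108
step 1: 108 = 3^(3 + 1) + 3^3; sub 4 for 3: 4^(4 + 1) + 4^4; = 1280; G_2 = 1280−1 = 1279
step 2: 1279 = 4^(4 + 1) + 3·4^3 + 3·4^2 + 3·4 + 3; sub 5 for 4: 5^(5 + 1) + 3·5^3 + 3·5^2 + 3·5 + 3; = 16093; G_3 = 16093−1 = 16092
step 3: 16092 = 5^(5 + 1) + 3·5^3 + 3·5^2 + 3·5 + 2; sub 6 for 5: 6^(6 + 1) + 3·6^3 + 3·6^2 + 3·6 + 2; = 280712; G_4 = 280712−1 = 280711
step 4: 280711 = 6^(6 + 1) + 3·6^3 + 3·6^2 + 3·6 + 1; sub 7 for 6: 7^(7 + 1) + 3·7^3 + 3·7^2 + 3·7 + 1; = 5765999; G_5 = 5765999−1 = 5765998
step 5: 5765998 = 7^(7 + 1) + 3·7^3 + 3·7^2 + 3·7; sub 8 for 7: 8^(8 + 1) + 3·8^3 + 3·8^2 + 3·8; = 134219480; G_6 = 134219480−1 = 134219479
step 6: 134219479 = 8^(8 + 1) + 3·8^3 + 3·8^2 + 2·8 + 7; sub 9 for 8: 9^(9 + 1) + 3·9^3 + 3·9^2 + 2·9 + 7; = 3486786856; G_7 = 3486786856−1 = 3486786855
step 7: 3486786855 = 9^(9 + 1) + 3·9^3 + 3·9^2 + 2·9 + 6; sub 10 for 9: 10^(10 + 1) + 3·10^3 + 3·10^2 + 2·10 + 6; = 100000003326; G_8 = 100000003326−1 = 100000003325
step 8: 100000003325 = 10^(10 + 1) + 3·10^3 + 3·10^2 + 2·10 + 5; sub 11 for 10: 11^(11 + 1) + 3·11^3 + 3·11^2 + 2·11 + 5; = 3138428381104; G_9 = 3138428381104−1 = 3138428381103

13, 108, 1279, 16092, 280711, 5765998, 134219479, 3486786855, 100000003325, 3138428381103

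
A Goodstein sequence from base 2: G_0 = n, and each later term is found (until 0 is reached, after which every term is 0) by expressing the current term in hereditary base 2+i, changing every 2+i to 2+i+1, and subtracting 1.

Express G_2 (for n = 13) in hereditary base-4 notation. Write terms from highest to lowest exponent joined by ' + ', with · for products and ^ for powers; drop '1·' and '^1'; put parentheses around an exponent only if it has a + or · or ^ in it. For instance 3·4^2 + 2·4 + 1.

4^(4 + 1) + 3·4^3 + 3·4^2 + 3·4 + 3

G_0=13  [base 2] 2^(2 + 1) + 2^2 + 1  →[2↦3]→  3^(3 + 1) + 3^3 + 1 = 109  −1 ⇒ G_1=108
G_1=108  [base 3] 3^(3 + 1) + 3^3  →[3↦4]→  4^(4 + 1) + 4^4 = 1280  −1 ⇒ G_2=1279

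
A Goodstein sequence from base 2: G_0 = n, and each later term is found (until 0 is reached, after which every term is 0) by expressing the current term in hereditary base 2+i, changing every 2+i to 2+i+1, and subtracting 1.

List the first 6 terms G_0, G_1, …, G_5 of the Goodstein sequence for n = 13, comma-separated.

13, 108, 1279, 16092, 280711, 5765998

G_0=13  [base 2] 2^(2 + 1) + 2^2 + 1  →[2↦3]→  3^(3 + 1) + 3^3 + 1 = 109  −1 ⇒ G_1=108
G_1=108  [base 3] 3^(3 + 1) + 3^3  →[3↦4]→  4^(4 + 1) + 4^4 = 1280  −1 ⇒ G_2=1279
G_2=1279  [base 4] 4^(4 + 1) + 3·4^3 + 3·4^2 + 3·4 + 3  →[4↦5]→  5^(5 + 1) + 3·5^3 + 3·5^2 + 3·5 + 3 = 16093  −1 ⇒ G_3=16092
G_3=16092  [base 5] 5^(5 + 1) + 3·5^3 + 3·5^2 + 3·5 + 2  →[5↦6]→  6^(6 + 1) + 3·6^3 + 3·6^2 + 3·6 + 2 = 280712  −1 ⇒ G_4=280711
G_4=280711  [base 6] 6^(6 + 1) + 3·6^3 + 3·6^2 + 3·6 + 1  →[6↦7]→  7^(7 + 1) + 3·7^3 + 3·7^2 + 3·7 + 1 = 5765999  −1 ⇒ G_5=5765998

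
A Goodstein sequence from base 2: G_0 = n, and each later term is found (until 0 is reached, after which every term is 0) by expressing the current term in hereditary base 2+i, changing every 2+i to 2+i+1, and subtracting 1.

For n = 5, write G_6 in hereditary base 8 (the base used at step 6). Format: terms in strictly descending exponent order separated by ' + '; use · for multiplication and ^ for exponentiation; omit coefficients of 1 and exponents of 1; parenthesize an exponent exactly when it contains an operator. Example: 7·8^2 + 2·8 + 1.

(0) 5|_2 = 2^2 + 1 ↦ 3^3 + 1|_3 = 28 ⇒ 27
(1) 27|_3 = 3^3 ↦ 4^4|_4 = 256 ⇒ 255
(2) 255|_4 = 3·4^3 + 3·4^2 + 3·4 + 3 ↦ 3·5^3 + 3·5^2 + 3·5 + 3|_5 = 468 ⇒ 467
(3) 467|_5 = 3·5^3 + 3·5^2 + 3·5 + 2 ↦ 3·6^3 + 3·6^2 + 3·6 + 2|_6 = 776 ⇒ 775
(4) 775|_6 = 3·6^3 + 3·6^2 + 3·6 + 1 ↦ 3·7^3 + 3·7^2 + 3·7 + 1|_7 = 1198 ⇒ 1197
(5) 1197|_7 = 3·7^3 + 3·7^2 + 3·7 ↦ 3·8^3 + 3·8^2 + 3·8|_8 = 1752 ⇒ 1751
(6) 1751|_8 = 3·8^3 + 3·8^2 + 2·8 + 7 ↦ 3·9^3 + 3·9^2 + 2·9 + 7|_9 = 2455 ⇒ 2454

3·8^3 + 3·8^2 + 2·8 + 7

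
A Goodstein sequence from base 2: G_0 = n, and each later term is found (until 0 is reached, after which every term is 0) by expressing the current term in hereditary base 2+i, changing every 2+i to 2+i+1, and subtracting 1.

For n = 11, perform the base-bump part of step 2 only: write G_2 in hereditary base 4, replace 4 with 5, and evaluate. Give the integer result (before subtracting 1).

15628

G_0=11  [base 2] 2^(2 + 1) + 2 + 1  →[2↦3]→  3^(3 + 1) + 3 + 1 = 85  −1 ⇒ G_1=84
G_1=84  [base 3] 3^(3 + 1) + 3  →[3↦4]→  4^(4 + 1) + 4 = 1028  −1 ⇒ G_2=1027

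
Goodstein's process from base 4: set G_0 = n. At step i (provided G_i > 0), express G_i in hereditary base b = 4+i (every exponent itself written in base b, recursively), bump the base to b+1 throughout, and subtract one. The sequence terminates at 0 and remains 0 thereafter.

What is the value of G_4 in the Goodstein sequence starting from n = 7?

base 4: 7 = 4 + 3; at 5: 5 + 3 = 8; next = 7
base 5: 7 = 5 + 2; at 6: 6 + 2 = 8; next = 7
base 6: 7 = 6 + 1; at 7: 7 + 1 = 8; next = 7
base 7: 7 = 7; at 8: 8 = 8; next = 7
base 8: 7 = 7; at 9: 7 = 7; next = 6

7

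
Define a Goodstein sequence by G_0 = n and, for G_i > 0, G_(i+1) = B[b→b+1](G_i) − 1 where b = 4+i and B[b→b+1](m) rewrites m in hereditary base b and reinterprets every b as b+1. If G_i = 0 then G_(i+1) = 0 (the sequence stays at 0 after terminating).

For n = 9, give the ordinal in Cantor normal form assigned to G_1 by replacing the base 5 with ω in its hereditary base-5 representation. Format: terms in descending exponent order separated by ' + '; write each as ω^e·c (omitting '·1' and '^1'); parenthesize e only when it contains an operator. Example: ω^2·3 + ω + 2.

9 —HB4→ 2·4 + 1 —bump→ 2·5 + 1 = 11 —(−1)→ 10
10 —HB5→ 2·5 —bump→ 2·6 = 12 —(−1)→ 11

ω·2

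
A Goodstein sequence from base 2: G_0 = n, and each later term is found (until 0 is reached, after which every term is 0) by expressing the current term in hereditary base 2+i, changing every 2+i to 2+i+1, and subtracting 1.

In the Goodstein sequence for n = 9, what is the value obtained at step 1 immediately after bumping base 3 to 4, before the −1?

1024

step 0: 9 = 2^(2 + 1) + 1; sub 3 for 2: 3^(3 + 1) + 1; = 82; G_1 = 82−1 = 81
step 1: 81 = 3^(3 + 1); sub 4 for 3: 4^(4 + 1); = 1024; G_2 = 1024−1 = 1023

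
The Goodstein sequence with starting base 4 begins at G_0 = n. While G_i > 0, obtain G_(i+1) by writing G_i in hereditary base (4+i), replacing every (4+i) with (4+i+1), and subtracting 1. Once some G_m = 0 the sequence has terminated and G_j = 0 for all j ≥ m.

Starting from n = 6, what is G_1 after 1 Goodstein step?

G_0=6  [base 4] 4 + 2  →[4↦5]→  5 + 2 = 7  −1 ⇒ G_1=6
G_1=6  [base 5] 5 + 1  →[5↦6]→  6 + 1 = 7  −1 ⇒ G_2=6

6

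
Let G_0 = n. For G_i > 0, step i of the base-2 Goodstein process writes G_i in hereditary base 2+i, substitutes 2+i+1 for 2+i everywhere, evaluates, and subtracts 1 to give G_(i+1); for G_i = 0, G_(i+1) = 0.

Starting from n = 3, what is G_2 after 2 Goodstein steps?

3

(0) 3|_2 = 2 + 1 ↦ 3 + 1|_3 = 4 ⇒ 3
(1) 3|_3 = 3 ↦ 4|_4 = 4 ⇒ 3
(2) 3|_4 = 3 ↦ 3|_5 = 3 ⇒ 2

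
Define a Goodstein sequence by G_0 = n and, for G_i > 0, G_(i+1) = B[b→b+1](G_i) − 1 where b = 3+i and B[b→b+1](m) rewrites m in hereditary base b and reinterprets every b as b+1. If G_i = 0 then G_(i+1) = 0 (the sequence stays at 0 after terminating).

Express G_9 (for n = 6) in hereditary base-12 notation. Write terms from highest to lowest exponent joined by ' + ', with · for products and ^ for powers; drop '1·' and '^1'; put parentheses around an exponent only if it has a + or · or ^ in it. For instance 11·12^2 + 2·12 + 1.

3

i=0: 6 = 2·3 (b=3); 3→4: 2·4 = 8; 8−1 = 7
i=1: 7 = 4 + 3 (b=4); 4→5: 5 + 3 = 8; 8−1 = 7
i=2: 7 = 5 + 2 (b=5); 5→6: 6 + 2 = 8; 8−1 = 7
i=3: 7 = 6 + 1 (b=6); 6→7: 7 + 1 = 8; 8−1 = 7
i=4: 7 = 7 (b=7); 7→8: 8 = 8; 8−1 = 7
i=5: 7 = 7 (b=8); 8→9: 7 = 7; 7−1 = 6
i=6: 6 = 6 (b=9); 9→10: 6 = 6; 6−1 = 5
i=7: 5 = 5 (b=10); 10→11: 5 = 5; 5−1 = 4
i=8: 4 = 4 (b=11); 11→12: 4 = 4; 4−1 = 3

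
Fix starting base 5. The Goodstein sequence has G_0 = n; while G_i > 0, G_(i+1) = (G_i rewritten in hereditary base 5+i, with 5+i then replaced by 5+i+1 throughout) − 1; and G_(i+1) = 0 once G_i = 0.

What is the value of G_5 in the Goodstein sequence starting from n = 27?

75

G_0=27  [base 5] 5^2 + 2  →[5↦6]→  6^2 + 2 = 38  −1 ⇒ G_1=37
G_1=37  [base 6] 6^2 + 1  →[6↦7]→  7^2 + 1 = 50  −1 ⇒ G_2=49
G_2=49  [base 7] 7^2  →[7↦8]→  8^2 = 64  −1 ⇒ G_3=63
G_3=63  [base 8] 7·8 + 7  →[8↦9]→  7·9 + 7 = 70  −1 ⇒ G_4=69
G_4=69  [base 9] 7·9 + 6  →[9↦10]→  7·10 + 6 = 76  −1 ⇒ G_5=75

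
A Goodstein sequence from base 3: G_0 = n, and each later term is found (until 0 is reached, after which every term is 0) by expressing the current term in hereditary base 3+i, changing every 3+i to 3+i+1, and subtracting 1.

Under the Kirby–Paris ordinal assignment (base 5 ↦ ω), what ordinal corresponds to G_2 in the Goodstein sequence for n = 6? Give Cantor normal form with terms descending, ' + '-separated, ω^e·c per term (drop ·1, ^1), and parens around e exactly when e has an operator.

ω + 2

G_0=6  [base 3] 2·3  →[3↦4]→  2·4 = 8  −1 ⇒ G_1=7
G_1=7  [base 4] 4 + 3  →[4↦5]→  5 + 3 = 8  −1 ⇒ G_2=7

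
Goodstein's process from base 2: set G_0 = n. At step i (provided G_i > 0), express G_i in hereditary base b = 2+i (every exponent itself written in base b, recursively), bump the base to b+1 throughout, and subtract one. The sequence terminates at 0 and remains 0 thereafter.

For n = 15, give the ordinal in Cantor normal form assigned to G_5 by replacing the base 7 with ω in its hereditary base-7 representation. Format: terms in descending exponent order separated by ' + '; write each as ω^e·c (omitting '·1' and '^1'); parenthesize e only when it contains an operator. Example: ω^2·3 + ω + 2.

G_0 = 15. HB_2(15) = 2^(2 + 1) + 2^2 + 2 + 1. Bump = 112. G_1 = 111.
G_1 = 111. HB_3(111) = 3^(3 + 1) + 3^3 + 3. Bump = 1284. G_2 = 1283.
G_2 = 1283. HB_4(1283) = 4^(4 + 1) + 4^4 + 3. Bump = 18753. G_3 = 18752.
G_3 = 18752. HB_5(18752) = 5^(5 + 1) + 5^5 + 2. Bump = 326594. G_4 = 326593.
G_4 = 326593. HB_6(326593) = 6^(6 + 1) + 6^6 + 1. Bump = 6588345. G_5 = 6588344.

ω^(ω + 1) + ω^ω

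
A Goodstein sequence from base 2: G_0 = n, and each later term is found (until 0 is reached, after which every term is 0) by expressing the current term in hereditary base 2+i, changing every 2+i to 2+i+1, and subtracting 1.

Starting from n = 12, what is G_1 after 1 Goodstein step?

107

base 2: 12 = 2^(2 + 1) + 2^2; at 3: 3^(3 + 1) + 3^3 = 108; next = 107
base 3: 107 = 3^(3 + 1) + 2·3^2 + 2·3 + 2; at 4: 4^(4 + 1) + 2·4^2 + 2·4 + 2 = 1066; next = 1065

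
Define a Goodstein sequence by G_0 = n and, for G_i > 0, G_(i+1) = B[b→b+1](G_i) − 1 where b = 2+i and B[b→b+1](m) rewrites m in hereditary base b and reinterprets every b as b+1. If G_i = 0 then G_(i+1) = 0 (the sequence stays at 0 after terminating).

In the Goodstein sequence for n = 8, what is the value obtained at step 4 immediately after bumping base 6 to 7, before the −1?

1647196

base 2: 8 = 2^(2 + 1); at 3: 3^(3 + 1) = 81; next = 80
base 3: 80 = 2·3^3 + 2·3^2 + 2·3 + 2; at 4: 2·4^4 + 2·4^2 + 2·4 + 2 = 554; next = 553
base 4: 553 = 2·4^4 + 2·4^2 + 2·4 + 1; at 5: 2·5^5 + 2·5^2 + 2·5 + 1 = 6311; next = 6310
base 5: 6310 = 2·5^5 + 2·5^2 + 2·5; at 6: 2·6^6 + 2·6^2 + 2·6 = 93396; next = 93395
base 6: 93395 = 2·6^6 + 2·6^2 + 6 + 5; at 7: 2·7^7 + 2·7^2 + 7 + 5 = 1647196; next = 1647195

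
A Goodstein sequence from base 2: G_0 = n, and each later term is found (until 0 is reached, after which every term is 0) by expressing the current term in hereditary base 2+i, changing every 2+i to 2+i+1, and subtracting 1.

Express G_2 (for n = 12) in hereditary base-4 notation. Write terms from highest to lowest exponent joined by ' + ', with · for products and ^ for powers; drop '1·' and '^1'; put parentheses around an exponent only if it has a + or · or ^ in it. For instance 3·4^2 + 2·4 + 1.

(0) 12|_2 = 2^(2 + 1) + 2^2 ↦ 3^(3 + 1) + 3^3|_3 = 108 ⇒ 107
(1) 107|_3 = 3^(3 + 1) + 2·3^2 + 2·3 + 2 ↦ 4^(4 + 1) + 2·4^2 + 2·4 + 2|_4 = 1066 ⇒ 1065
(2) 1065|_4 = 4^(4 + 1) + 2·4^2 + 2·4 + 1 ↦ 5^(5 + 1) + 2·5^2 + 2·5 + 1|_5 = 15686 ⇒ 15685

4^(4 + 1) + 2·4^2 + 2·4 + 1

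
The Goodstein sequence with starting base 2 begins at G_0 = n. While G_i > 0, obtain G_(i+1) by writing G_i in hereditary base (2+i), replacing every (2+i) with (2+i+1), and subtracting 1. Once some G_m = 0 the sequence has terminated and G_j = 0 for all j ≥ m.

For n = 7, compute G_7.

37665879

[0] 7 ≡ 2^2 + 2 + 1 (base 2). Lift 3: 31. −1: 30.
[1] 30 ≡ 3^3 + 3 (base 3). Lift 4: 260. −1: 259.
[2] 259 ≡ 4^4 + 3 (base 4). Lift 5: 3128. −1: 3127.
[3] 3127 ≡ 5^5 + 2 (base 5). Lift 6: 46658. −1: 46657.
[4] 46657 ≡ 6^6 + 1 (base 6). Lift 7: 823544. −1: 823543.
[5] 823543 ≡ 7^7 (base 7). Lift 8: 16777216. −1: 16777215.
[6] 16777215 ≡ 7·8^7 + 7·8^6 + 7·8^5 + 7·8^4 + 7·8^3 + 7·8^2 + 7·8 + 7 (base 8). Lift 9: 37665880. −1: 37665879.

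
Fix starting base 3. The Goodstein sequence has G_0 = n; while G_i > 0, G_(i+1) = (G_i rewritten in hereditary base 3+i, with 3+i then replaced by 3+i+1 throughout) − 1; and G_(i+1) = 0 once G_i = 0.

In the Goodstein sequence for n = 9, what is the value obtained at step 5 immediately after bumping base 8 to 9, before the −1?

25

step 0: 9 = 3^2; sub 4 for 3: 4^2; = 16; G_1 = 16−1 = 15
step 1: 15 = 3·4 + 3; sub 5 for 4: 3·5 + 3; = 18; G_2 = 18−1 = 17
step 2: 17 = 3·5 + 2; sub 6 for 5: 3·6 + 2; = 20; G_3 = 20−1 = 19
step 3: 19 = 3·6 + 1; sub 7 for 6: 3·7 + 1; = 22; G_4 = 22−1 = 21
step 4: 21 = 3·7; sub 8 for 7: 3·8; = 24; G_5 = 24−1 = 23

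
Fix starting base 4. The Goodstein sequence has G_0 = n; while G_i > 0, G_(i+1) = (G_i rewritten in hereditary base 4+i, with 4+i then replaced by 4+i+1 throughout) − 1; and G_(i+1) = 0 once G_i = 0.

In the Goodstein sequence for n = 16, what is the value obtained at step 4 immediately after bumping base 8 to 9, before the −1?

37

G_0=16  [base 4] 4^2  →[4↦5]→  5^2 = 25  −1 ⇒ G_1=24
G_1=24  [base 5] 4·5 + 4  →[5↦6]→  4·6 + 4 = 28  −1 ⇒ G_2=27
G_2=27  [base 6] 4·6 + 3  →[6↦7]→  4·7 + 3 = 31  −1 ⇒ G_3=30
G_3=30  [base 7] 4·7 + 2  →[7↦8]→  4·8 + 2 = 34  −1 ⇒ G_4=33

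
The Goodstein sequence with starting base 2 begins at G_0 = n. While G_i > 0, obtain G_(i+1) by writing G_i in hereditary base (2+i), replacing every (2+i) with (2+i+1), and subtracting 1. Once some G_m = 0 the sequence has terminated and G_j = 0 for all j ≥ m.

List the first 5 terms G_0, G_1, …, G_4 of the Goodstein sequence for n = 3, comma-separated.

G_0=3  [base 2] 2 + 1  →[2↦3]→  3 + 1 = 4  −1 ⇒ G_1=3
G_1=3  [base 3] 3  →[3↦4]→  4 = 4  −1 ⇒ G_2=3
G_2=3  [base 4] 3  →[4↦5]→  3 = 3  −1 ⇒ G_3=2
G_3=2  [base 5] 2  →[5↦6]→  2 = 2  −1 ⇒ G_4=1

3, 3, 3, 2, 1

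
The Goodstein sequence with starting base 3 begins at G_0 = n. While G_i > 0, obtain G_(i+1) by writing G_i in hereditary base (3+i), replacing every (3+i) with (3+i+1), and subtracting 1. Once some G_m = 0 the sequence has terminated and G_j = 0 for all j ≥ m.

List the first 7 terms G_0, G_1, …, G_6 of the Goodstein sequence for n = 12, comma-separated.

12, 19, 27, 37, 49, 63, 69

i=0: 12 = 3^2 + 3 (b=3); 3→4: 4^2 + 4 = 20; 20−1 = 19
i=1: 19 = 4^2 + 3 (b=4); 4→5: 5^2 + 3 = 28; 28−1 = 27
i=2: 27 = 5^2 + 2 (b=5); 5→6: 6^2 + 2 = 38; 38−1 = 37
i=3: 37 = 6^2 + 1 (b=6); 6→7: 7^2 + 1 = 50; 50−1 = 49
i=4: 49 = 7^2 (b=7); 7→8: 8^2 = 64; 64−1 = 63
i=5: 63 = 7·8 + 7 (b=8); 8→9: 7·9 + 7 = 70; 70−1 = 69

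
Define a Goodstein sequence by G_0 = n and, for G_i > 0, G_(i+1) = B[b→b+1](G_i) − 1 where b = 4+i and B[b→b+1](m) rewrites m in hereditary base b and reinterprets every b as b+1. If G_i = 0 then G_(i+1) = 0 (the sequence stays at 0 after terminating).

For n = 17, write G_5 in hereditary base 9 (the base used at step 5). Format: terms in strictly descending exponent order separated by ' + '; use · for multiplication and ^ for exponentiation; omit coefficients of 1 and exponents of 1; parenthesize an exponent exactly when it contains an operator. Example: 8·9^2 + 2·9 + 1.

base 4: 17 = 4^2 + 1; at 5: 5^2 + 1 = 26; next = 25
base 5: 25 = 5^2; at 6: 6^2 = 36; next = 35
base 6: 35 = 5·6 + 5; at 7: 5·7 + 5 = 40; next = 39
base 7: 39 = 5·7 + 4; at 8: 5·8 + 4 = 44; next = 43
base 8: 43 = 5·8 + 3; at 9: 5·9 + 3 = 48; next = 47
base 9: 47 = 5·9 + 2; at 10: 5·10 + 2 = 52; next = 51

5·9 + 2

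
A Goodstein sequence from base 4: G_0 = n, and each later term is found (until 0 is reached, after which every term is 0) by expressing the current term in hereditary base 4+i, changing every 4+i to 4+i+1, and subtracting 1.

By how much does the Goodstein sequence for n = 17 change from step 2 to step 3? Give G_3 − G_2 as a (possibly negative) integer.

G_0 = 17. HB_4(17) = 4^2 + 1. Bump = 26. G_1 = 25.
G_1 = 25. HB_5(25) = 5^2. Bump = 36. G_2 = 35.
G_2 = 35. HB_6(35) = 5·6 + 5. Bump = 40. G_3 = 39.

4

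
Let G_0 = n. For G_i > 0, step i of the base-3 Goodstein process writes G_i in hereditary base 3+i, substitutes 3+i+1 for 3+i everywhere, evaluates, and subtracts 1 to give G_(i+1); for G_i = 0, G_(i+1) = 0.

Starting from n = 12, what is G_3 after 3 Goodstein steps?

37

G_0=12  [base 3] 3^2 + 3  →[3↦4]→  4^2 + 4 = 20  −1 ⇒ G_1=19
G_1=19  [base 4] 4^2 + 3  →[4↦5]→  5^2 + 3 = 28  −1 ⇒ G_2=27
G_2=27  [base 5] 5^2 + 2  →[5↦6]→  6^2 + 2 = 38  −1 ⇒ G_3=37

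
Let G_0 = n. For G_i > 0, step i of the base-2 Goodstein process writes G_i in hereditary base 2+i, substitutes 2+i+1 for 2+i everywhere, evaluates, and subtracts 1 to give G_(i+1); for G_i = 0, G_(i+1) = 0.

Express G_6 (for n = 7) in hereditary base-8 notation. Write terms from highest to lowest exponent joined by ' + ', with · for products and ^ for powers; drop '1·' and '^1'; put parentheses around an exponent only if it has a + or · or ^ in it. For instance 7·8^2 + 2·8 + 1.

7·8^7 + 7·8^6 + 7·8^5 + 7·8^4 + 7·8^3 + 7·8^2 + 7·8 + 7

(0) 7|_2 = 2^2 + 2 + 1 ↦ 3^3 + 3 + 1|_3 = 31 ⇒ 30
(1) 30|_3 = 3^3 + 3 ↦ 4^4 + 4|_4 = 260 ⇒ 259
(2) 259|_4 = 4^4 + 3 ↦ 5^5 + 3|_5 = 3128 ⇒ 3127
(3) 3127|_5 = 5^5 + 2 ↦ 6^6 + 2|_6 = 46658 ⇒ 46657
(4) 46657|_6 = 6^6 + 1 ↦ 7^7 + 1|_7 = 823544 ⇒ 823543
(5) 823543|_7 = 7^7 ↦ 8^8|_8 = 16777216 ⇒ 16777215
(6) 16777215|_8 = 7·8^7 + 7·8^6 + 7·8^5 + 7·8^4 + 7·8^3 + 7·8^2 + 7·8 + 7 ↦ 7·9^7 + 7·9^6 + 7·9^5 + 7·9^4 + 7·9^3 + 7·9^2 + 7·9 + 7|_9 = 37665880 ⇒ 37665879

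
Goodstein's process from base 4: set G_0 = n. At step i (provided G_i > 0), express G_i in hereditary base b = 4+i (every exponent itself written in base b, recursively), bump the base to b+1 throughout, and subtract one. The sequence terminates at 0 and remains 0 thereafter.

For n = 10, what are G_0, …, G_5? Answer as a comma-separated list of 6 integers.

G_0 = 10. HB_4(10) = 2·4 + 2. Bump = 12. G_1 = 11.
G_1 = 11. HB_5(11) = 2·5 + 1. Bump = 13. G_2 = 12.
G_2 = 12. HB_6(12) = 2·6. Bump = 14. G_3 = 13.
G_3 = 13. HB_7(13) = 7 + 6. Bump = 14. G_4 = 13.
G_4 = 13. HB_8(13) = 8 + 5. Bump = 14. G_5 = 13.

10, 11, 12, 13, 13, 13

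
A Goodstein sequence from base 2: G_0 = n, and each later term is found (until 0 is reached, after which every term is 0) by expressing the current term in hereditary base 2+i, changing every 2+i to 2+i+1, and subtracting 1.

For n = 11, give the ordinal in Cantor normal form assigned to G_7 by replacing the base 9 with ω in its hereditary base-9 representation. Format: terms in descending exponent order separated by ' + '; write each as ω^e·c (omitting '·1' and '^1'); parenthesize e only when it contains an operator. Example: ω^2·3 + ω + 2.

ω^ω·7 + ω^7·7 + ω^6·7 + ω^5·7 + ω^4·7 + ω^3·7 + ω^2·7 + ω·7 + 6

step 0: 11 = 2^(2 + 1) + 2 + 1; sub 3 for 2: 3^(3 + 1) + 3 + 1; = 85; G_1 = 85−1 = 84
step 1: 84 = 3^(3 + 1) + 3; sub 4 for 3: 4^(4 + 1) + 4; = 1028; G_2 = 1028−1 = 1027
step 2: 1027 = 4^(4 + 1) + 3; sub 5 for 4: 5^(5 + 1) + 3; = 15628; G_3 = 15628−1 = 15627
step 3: 15627 = 5^(5 + 1) + 2; sub 6 for 5: 6^(6 + 1) + 2; = 279938; G_4 = 279938−1 = 279937
step 4: 279937 = 6^(6 + 1) + 1; sub 7 for 6: 7^(7 + 1) + 1; = 5764802; G_5 = 5764802−1 = 5764801
step 5: 5764801 = 7^(7 + 1); sub 8 for 7: 8^(8 + 1); = 134217728; G_6 = 134217728−1 = 134217727
step 6: 134217727 = 7·8^8 + 7·8^7 + 7·8^6 + 7·8^5 + 7·8^4 + 7·8^3 + 7·8^2 + 7·8 + 7; sub 9 for 8: 7·9^9 + 7·9^7 + 7·9^6 + 7·9^5 + 7·9^4 + 7·9^3 + 7·9^2 + 7·9 + 7; = 2749609303; G_7 = 2749609303−1 = 2749609302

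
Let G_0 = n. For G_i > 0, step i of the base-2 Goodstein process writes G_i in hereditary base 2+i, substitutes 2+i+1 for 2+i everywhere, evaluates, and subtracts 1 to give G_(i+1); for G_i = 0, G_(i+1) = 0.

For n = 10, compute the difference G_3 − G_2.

14600

10 —HB2→ 2^(2 + 1) + 2 —bump→ 3^(3 + 1) + 3 = 84 —(−1)→ 83
83 —HB3→ 3^(3 + 1) + 2 —bump→ 4^(4 + 1) + 2 = 1026 —(−1)→ 1025
1025 —HB4→ 4^(4 + 1) + 1 —bump→ 5^(5 + 1) + 1 = 15626 —(−1)→ 15625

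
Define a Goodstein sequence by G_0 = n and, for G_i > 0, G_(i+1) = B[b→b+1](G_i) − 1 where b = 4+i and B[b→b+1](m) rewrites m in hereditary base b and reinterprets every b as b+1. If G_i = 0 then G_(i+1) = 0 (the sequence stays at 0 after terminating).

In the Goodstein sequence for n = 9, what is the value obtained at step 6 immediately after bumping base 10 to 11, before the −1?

12

i=0: 9 = 2·4 + 1 (b=4); 4→5: 2·5 + 1 = 11; 11−1 = 10
i=1: 10 = 2·5 (b=5); 5→6: 2·6 = 12; 12−1 = 11
i=2: 11 = 6 + 5 (b=6); 6→7: 7 + 5 = 12; 12−1 = 11
i=3: 11 = 7 + 4 (b=7); 7→8: 8 + 4 = 12; 12−1 = 11
i=4: 11 = 8 + 3 (b=8); 8→9: 9 + 3 = 12; 12−1 = 11
i=5: 11 = 9 + 2 (b=9); 9→10: 10 + 2 = 12; 12−1 = 11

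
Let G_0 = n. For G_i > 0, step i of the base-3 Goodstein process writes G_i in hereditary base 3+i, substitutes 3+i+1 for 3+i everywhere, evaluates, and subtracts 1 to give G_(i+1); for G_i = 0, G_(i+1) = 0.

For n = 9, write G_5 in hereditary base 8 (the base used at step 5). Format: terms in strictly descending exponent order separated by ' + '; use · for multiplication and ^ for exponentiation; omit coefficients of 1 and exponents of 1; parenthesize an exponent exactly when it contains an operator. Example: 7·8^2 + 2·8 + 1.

2·8 + 7

G_0=9  [base 3] 3^2  →[3↦4]→  4^2 = 16  −1 ⇒ G_1=15
G_1=15  [base 4] 3·4 + 3  →[4↦5]→  3·5 + 3 = 18  −1 ⇒ G_2=17
G_2=17  [base 5] 3·5 + 2  →[5↦6]→  3·6 + 2 = 20  −1 ⇒ G_3=19
G_3=19  [base 6] 3·6 + 1  →[6↦7]→  3·7 + 1 = 22  −1 ⇒ G_4=21
G_4=21  [base 7] 3·7  →[7↦8]→  3·8 = 24  −1 ⇒ G_5=23
G_5=23  [base 8] 2·8 + 7  →[8↦9]→  2·9 + 7 = 25  −1 ⇒ G_6=24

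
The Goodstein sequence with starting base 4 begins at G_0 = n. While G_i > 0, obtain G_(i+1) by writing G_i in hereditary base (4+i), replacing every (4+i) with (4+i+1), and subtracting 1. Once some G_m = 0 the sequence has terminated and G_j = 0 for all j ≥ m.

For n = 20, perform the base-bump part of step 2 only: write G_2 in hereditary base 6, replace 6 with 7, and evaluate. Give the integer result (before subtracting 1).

base 4: 20 = 4^2 + 4; at 5: 5^2 + 5 = 30; next = 29
base 5: 29 = 5^2 + 4; at 6: 6^2 + 4 = 40; next = 39

52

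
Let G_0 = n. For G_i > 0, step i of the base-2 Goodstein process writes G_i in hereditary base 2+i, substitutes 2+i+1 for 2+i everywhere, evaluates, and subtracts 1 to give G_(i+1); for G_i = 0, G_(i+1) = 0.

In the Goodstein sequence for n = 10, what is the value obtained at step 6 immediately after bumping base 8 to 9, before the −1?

10 —HB2→ 2^(2 + 1) + 2 —bump→ 3^(3 + 1) + 3 = 84 —(−1)→ 83
83 —HB3→ 3^(3 + 1) + 2 —bump→ 4^(4 + 1) + 2 = 1026 —(−1)→ 1025
1025 —HB4→ 4^(4 + 1) + 1 —bump→ 5^(5 + 1) + 1 = 15626 —(−1)→ 15625
15625 —HB5→ 5^(5 + 1) —bump→ 6^(6 + 1) = 279936 —(−1)→ 279935
279935 —HB6→ 5·6^6 + 5·6^5 + 5·6^4 + 5·6^3 + 5·6^2 + 5·6 + 5 —bump→ 5·7^7 + 5·7^5 + 5·7^4 + 5·7^3 + 5·7^2 + 5·7 + 5 = 4215755 —(−1)→ 4215754
4215754 —HB7→ 5·7^7 + 5·7^5 + 5·7^4 + 5·7^3 + 5·7^2 + 5·7 + 4 —bump→ 5·8^8 + 5·8^5 + 5·8^4 + 5·8^3 + 5·8^2 + 5·8 + 4 = 84073324 —(−1)→ 84073323
84073323 —HB8→ 5·8^8 + 5·8^5 + 5·8^4 + 5·8^3 + 5·8^2 + 5·8 + 3 —bump→ 5·9^9 + 5·9^5 + 5·9^4 + 5·9^3 + 5·9^2 + 5·9 + 3 = 1937434593 —(−1)→ 1937434592

1937434593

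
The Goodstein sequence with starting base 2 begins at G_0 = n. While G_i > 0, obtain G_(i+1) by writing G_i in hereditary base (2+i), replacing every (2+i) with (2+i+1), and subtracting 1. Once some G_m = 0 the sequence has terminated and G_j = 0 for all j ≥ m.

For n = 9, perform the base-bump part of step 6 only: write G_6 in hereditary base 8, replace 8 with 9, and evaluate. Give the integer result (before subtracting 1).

9 —HB2→ 2^(2 + 1) + 1 —bump→ 3^(3 + 1) + 1 = 82 —(−1)→ 81
81 —HB3→ 3^(3 + 1) —bump→ 4^(4 + 1) = 1024 —(−1)→ 1023
1023 —HB4→ 3·4^4 + 3·4^3 + 3·4^2 + 3·4 + 3 —bump→ 3·5^5 + 3·5^3 + 3·5^2 + 3·5 + 3 = 9843 —(−1)→ 9842
9842 —HB5→ 3·5^5 + 3·5^3 + 3·5^2 + 3·5 + 2 —bump→ 3·6^6 + 3·6^3 + 3·6^2 + 3·6 + 2 = 140744 —(−1)→ 140743
140743 —HB6→ 3·6^6 + 3·6^3 + 3·6^2 + 3·6 + 1 —bump→ 3·7^7 + 3·7^3 + 3·7^2 + 3·7 + 1 = 2471827 —(−1)→ 2471826
2471826 —HB7→ 3·7^7 + 3·7^3 + 3·7^2 + 3·7 —bump→ 3·8^8 + 3·8^3 + 3·8^2 + 3·8 = 50333400 —(−1)→ 50333399
50333399 —HB8→ 3·8^8 + 3·8^3 + 3·8^2 + 2·8 + 7 —bump→ 3·9^9 + 3·9^3 + 3·9^2 + 2·9 + 7 = 1162263922 —(−1)→ 1162263921

1162263922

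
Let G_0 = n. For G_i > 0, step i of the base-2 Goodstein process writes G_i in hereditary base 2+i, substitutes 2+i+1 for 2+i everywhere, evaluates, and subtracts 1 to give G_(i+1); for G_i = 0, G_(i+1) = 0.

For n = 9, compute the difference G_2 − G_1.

942

(0) 9|_2 = 2^(2 + 1) + 1 ↦ 3^(3 + 1) + 1|_3 = 82 ⇒ 81
(1) 81|_3 = 3^(3 + 1) ↦ 4^(4 + 1)|_4 = 1024 ⇒ 1023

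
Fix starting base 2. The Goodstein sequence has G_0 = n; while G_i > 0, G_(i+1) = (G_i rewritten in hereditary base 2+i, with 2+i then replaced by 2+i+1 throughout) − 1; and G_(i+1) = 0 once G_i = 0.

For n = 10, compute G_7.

1937434592

(0) 10|_2 = 2^(2 + 1) + 2 ↦ 3^(3 + 1) + 3|_3 = 84 ⇒ 83
(1) 83|_3 = 3^(3 + 1) + 2 ↦ 4^(4 + 1) + 2|_4 = 1026 ⇒ 1025
(2) 1025|_4 = 4^(4 + 1) + 1 ↦ 5^(5 + 1) + 1|_5 = 15626 ⇒ 15625
(3) 15625|_5 = 5^(5 + 1) ↦ 6^(6 + 1)|_6 = 279936 ⇒ 279935
(4) 279935|_6 = 5·6^6 + 5·6^5 + 5·6^4 + 5·6^3 + 5·6^2 + 5·6 + 5 ↦ 5·7^7 + 5·7^5 + 5·7^4 + 5·7^3 + 5·7^2 + 5·7 + 5|_7 = 4215755 ⇒ 4215754
(5) 4215754|_7 = 5·7^7 + 5·7^5 + 5·7^4 + 5·7^3 + 5·7^2 + 5·7 + 4 ↦ 5·8^8 + 5·8^5 + 5·8^4 + 5·8^3 + 5·8^2 + 5·8 + 4|_8 = 84073324 ⇒ 84073323
(6) 84073323|_8 = 5·8^8 + 5·8^5 + 5·8^4 + 5·8^3 + 5·8^2 + 5·8 + 3 ↦ 5·9^9 + 5·9^5 + 5·9^4 + 5·9^3 + 5·9^2 + 5·9 + 3|_9 = 1937434593 ⇒ 1937434592
(7) 1937434592|_9 = 5·9^9 + 5·9^5 + 5·9^4 + 5·9^3 + 5·9^2 + 5·9 + 2 ↦ 5·10^10 + 5·10^5 + 5·10^4 + 5·10^3 + 5·10^2 + 5·10 + 2|_10 = 50000555552 ⇒ 50000555551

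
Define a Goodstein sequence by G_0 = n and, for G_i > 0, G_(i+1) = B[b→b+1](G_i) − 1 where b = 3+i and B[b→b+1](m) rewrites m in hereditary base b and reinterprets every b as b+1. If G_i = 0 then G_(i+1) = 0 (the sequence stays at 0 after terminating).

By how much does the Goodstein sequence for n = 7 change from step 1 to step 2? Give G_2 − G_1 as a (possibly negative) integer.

7 —HB3→ 2·3 + 1 —bump→ 2·4 + 1 = 9 —(−1)→ 8
8 —HB4→ 2·4 —bump→ 2·5 = 10 —(−1)→ 9

1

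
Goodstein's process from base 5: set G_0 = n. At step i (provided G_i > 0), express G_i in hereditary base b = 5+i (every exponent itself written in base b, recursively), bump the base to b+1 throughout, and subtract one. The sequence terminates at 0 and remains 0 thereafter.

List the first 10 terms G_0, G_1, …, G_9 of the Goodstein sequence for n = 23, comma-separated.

23, 26, 29, 32, 35, 37, 39, 41, 43, 45

(0) 23|_5 = 4·5 + 3 ↦ 4·6 + 3|_6 = 27 ⇒ 26
(1) 26|_6 = 4·6 + 2 ↦ 4·7 + 2|_7 = 30 ⇒ 29
(2) 29|_7 = 4·7 + 1 ↦ 4·8 + 1|_8 = 33 ⇒ 32
(3) 32|_8 = 4·8 ↦ 4·9|_9 = 36 ⇒ 35
(4) 35|_9 = 3·9 + 8 ↦ 3·10 + 8|_10 = 38 ⇒ 37
(5) 37|_10 = 3·10 + 7 ↦ 3·11 + 7|_11 = 40 ⇒ 39
(6) 39|_11 = 3·11 + 6 ↦ 3·12 + 6|_12 = 42 ⇒ 41
(7) 41|_12 = 3·12 + 5 ↦ 3·13 + 5|_13 = 44 ⇒ 43
(8) 43|_13 = 3·13 + 4 ↦ 3·14 + 4|_14 = 46 ⇒ 45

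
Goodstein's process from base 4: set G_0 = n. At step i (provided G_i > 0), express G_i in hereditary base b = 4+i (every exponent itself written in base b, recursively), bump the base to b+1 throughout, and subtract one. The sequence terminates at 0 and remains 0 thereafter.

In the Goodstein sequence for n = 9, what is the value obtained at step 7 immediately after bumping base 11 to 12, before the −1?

step 0: 9 = 2·4 + 1; sub 5 for 4: 2·5 + 1; = 11; G_1 = 11−1 = 10
step 1: 10 = 2·5; sub 6 for 5: 2·6; = 12; G_2 = 12−1 = 11
step 2: 11 = 6 + 5; sub 7 for 6: 7 + 5; = 12; G_3 = 12−1 = 11
step 3: 11 = 7 + 4; sub 8 for 7: 8 + 4; = 12; G_4 = 12−1 = 11
step 4: 11 = 8 + 3; sub 9 for 8: 9 + 3; = 12; G_5 = 12−1 = 11
step 5: 11 = 9 + 2; sub 10 for 9: 10 + 2; = 12; G_6 = 12−1 = 11
step 6: 11 = 10 + 1; sub 11 for 10: 11 + 1; = 12; G_7 = 12−1 = 11

12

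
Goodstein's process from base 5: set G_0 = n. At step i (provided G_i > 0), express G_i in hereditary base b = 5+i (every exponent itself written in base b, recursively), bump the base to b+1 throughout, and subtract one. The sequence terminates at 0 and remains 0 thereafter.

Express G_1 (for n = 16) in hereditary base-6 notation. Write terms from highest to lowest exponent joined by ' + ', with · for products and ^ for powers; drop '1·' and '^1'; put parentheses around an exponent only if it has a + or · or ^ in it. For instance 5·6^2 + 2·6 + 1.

3·6

G_0=16  [base 5] 3·5 + 1  →[5↦6]→  3·6 + 1 = 19  −1 ⇒ G_1=18
G_1=18  [base 6] 3·6  →[6↦7]→  3·7 = 21  −1 ⇒ G_2=20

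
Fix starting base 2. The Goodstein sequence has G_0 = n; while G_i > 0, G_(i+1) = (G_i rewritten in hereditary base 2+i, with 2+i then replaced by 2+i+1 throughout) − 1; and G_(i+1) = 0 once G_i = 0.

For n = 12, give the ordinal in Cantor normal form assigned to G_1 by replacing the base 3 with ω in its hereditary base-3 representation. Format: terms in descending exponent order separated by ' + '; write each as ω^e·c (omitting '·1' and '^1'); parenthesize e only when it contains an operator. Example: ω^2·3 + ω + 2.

ω^(ω + 1) + ω^2·2 + ω·2 + 2

[0] 12 ≡ 2^(2 + 1) + 2^2 (base 2). Lift 3: 108. −1: 107.
[1] 107 ≡ 3^(3 + 1) + 2·3^2 + 2·3 + 2 (base 3). Lift 4: 1066. −1: 1065.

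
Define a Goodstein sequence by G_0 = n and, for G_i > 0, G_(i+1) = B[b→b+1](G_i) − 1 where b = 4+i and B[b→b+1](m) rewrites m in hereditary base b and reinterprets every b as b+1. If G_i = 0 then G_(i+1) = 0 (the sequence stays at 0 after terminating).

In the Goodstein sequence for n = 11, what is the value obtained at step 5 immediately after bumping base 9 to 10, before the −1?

base 4: 11 = 2·4 + 3; at 5: 2·5 + 3 = 13; next = 12
base 5: 12 = 2·5 + 2; at 6: 2·6 + 2 = 14; next = 13
base 6: 13 = 2·6 + 1; at 7: 2·7 + 1 = 15; next = 14
base 7: 14 = 2·7; at 8: 2·8 = 16; next = 15
base 8: 15 = 8 + 7; at 9: 9 + 7 = 16; next = 15
base 9: 15 = 9 + 6; at 10: 10 + 6 = 16; next = 15

16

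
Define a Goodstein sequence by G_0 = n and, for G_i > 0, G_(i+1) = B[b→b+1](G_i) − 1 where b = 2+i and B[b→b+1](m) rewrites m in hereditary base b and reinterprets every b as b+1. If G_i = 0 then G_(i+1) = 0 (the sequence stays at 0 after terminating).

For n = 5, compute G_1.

[0] 5 ≡ 2^2 + 1 (base 2). Lift 3: 28. −1: 27.
[1] 27 ≡ 3^3 (base 3). Lift 4: 256. −1: 255.

27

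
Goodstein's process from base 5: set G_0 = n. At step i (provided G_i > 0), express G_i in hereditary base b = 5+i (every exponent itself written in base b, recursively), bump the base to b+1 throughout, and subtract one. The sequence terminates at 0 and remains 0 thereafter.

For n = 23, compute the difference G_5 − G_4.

2

23 —HB5→ 4·5 + 3 —bump→ 4·6 + 3 = 27 —(−1)→ 26
26 —HB6→ 4·6 + 2 —bump→ 4·7 + 2 = 30 —(−1)→ 29
29 —HB7→ 4·7 + 1 —bump→ 4·8 + 1 = 33 —(−1)→ 32
32 —HB8→ 4·8 —bump→ 4·9 = 36 —(−1)→ 35
35 —HB9→ 3·9 + 8 —bump→ 3·10 + 8 = 38 —(−1)→ 37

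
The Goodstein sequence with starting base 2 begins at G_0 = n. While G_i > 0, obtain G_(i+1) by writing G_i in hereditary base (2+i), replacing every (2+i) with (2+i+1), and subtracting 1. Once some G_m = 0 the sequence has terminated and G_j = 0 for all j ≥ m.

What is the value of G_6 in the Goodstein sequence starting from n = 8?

[0] 8 ≡ 2^(2 + 1) (base 2). Lift 3: 81. −1: 80.
[1] 80 ≡ 2·3^3 + 2·3^2 + 2·3 + 2 (base 3). Lift 4: 554. −1: 553.
[2] 553 ≡ 2·4^4 + 2·4^2 + 2·4 + 1 (base 4). Lift 5: 6311. −1: 6310.
[3] 6310 ≡ 2·5^5 + 2·5^2 + 2·5 (base 5). Lift 6: 93396. −1: 93395.
[4] 93395 ≡ 2·6^6 + 2·6^2 + 6 + 5 (base 6). Lift 7: 1647196. −1: 1647195.
[5] 1647195 ≡ 2·7^7 + 2·7^2 + 7 + 4 (base 7). Lift 8: 33554572. −1: 33554571.

33554571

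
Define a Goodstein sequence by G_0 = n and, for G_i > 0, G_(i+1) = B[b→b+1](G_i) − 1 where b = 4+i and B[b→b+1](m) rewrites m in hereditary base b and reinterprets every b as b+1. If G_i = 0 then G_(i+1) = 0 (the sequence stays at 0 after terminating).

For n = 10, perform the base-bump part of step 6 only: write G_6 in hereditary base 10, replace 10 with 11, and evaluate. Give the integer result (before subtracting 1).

i=0: 10 = 2·4 + 2 (b=4); 4→5: 2·5 + 2 = 12; 12−1 = 11
i=1: 11 = 2·5 + 1 (b=5); 5→6: 2·6 + 1 = 13; 13−1 = 12
i=2: 12 = 2·6 (b=6); 6→7: 2·7 = 14; 14−1 = 13
i=3: 13 = 7 + 6 (b=7); 7→8: 8 + 6 = 14; 14−1 = 13
i=4: 13 = 8 + 5 (b=8); 8→9: 9 + 5 = 14; 14−1 = 13
i=5: 13 = 9 + 4 (b=9); 9→10: 10 + 4 = 14; 14−1 = 13
i=6: 13 = 10 + 3 (b=10); 10→11: 11 + 3 = 14; 14−1 = 13

14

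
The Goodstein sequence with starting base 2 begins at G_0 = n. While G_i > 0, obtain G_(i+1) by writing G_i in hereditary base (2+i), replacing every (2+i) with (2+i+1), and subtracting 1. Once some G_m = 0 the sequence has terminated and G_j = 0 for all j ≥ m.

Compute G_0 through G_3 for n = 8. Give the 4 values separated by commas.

8, 80, 553, 6310

(0) 8|_2 = 2^(2 + 1) ↦ 3^(3 + 1)|_3 = 81 ⇒ 80
(1) 80|_3 = 2·3^3 + 2·3^2 + 2·3 + 2 ↦ 2·4^4 + 2·4^2 + 2·4 + 2|_4 = 554 ⇒ 553
(2) 553|_4 = 2·4^4 + 2·4^2 + 2·4 + 1 ↦ 2·5^5 + 2·5^2 + 2·5 + 1|_5 = 6311 ⇒ 6310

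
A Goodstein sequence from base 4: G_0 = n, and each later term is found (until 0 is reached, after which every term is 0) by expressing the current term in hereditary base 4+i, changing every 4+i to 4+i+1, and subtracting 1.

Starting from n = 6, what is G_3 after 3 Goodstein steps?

step 0: 6 = 4 + 2; sub 5 for 4: 5 + 2; = 7; G_1 = 7−1 = 6
step 1: 6 = 5 + 1; sub 6 for 5: 6 + 1; = 7; G_2 = 7−1 = 6
step 2: 6 = 6; sub 7 for 6: 7; = 7; G_3 = 7−1 = 6

6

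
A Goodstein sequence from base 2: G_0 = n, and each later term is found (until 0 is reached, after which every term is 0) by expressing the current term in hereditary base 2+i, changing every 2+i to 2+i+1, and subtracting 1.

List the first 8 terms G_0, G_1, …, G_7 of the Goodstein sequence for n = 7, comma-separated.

i=0: 7 = 2^2 + 2 + 1 (b=2); 2→3: 3^3 + 3 + 1 = 31; 31−1 = 30
i=1: 30 = 3^3 + 3 (b=3); 3→4: 4^4 + 4 = 260; 260−1 = 259
i=2: 259 = 4^4 + 3 (b=4); 4→5: 5^5 + 3 = 3128; 3128−1 = 3127
i=3: 3127 = 5^5 + 2 (b=5); 5→6: 6^6 + 2 = 46658; 46658−1 = 46657
i=4: 46657 = 6^6 + 1 (b=6); 6→7: 7^7 + 1 = 823544; 823544−1 = 823543
i=5: 823543 = 7^7 (b=7); 7→8: 8^8 = 16777216; 16777216−1 = 16777215
i=6: 16777215 = 7·8^7 + 7·8^6 + 7·8^5 + 7·8^4 + 7·8^3 + 7·8^2 + 7·8 + 7 (b=8); 8→9: 7·9^7 + 7·9^6 + 7·9^5 + 7·9^4 + 7·9^3 + 7·9^2 + 7·9 + 7 = 37665880; 37665880−1 = 37665879

7, 30, 259, 3127, 46657, 823543, 16777215, 37665879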